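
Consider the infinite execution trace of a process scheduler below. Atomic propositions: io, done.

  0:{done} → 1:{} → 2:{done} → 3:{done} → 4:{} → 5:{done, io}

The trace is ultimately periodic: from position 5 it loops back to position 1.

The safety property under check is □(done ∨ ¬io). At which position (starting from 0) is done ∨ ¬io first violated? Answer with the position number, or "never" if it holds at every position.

done ∨ ¬io holds at every position 0..5, and those are all the positions the trace ever visits, so the invariant □(done ∨ ¬io) is never violated.

never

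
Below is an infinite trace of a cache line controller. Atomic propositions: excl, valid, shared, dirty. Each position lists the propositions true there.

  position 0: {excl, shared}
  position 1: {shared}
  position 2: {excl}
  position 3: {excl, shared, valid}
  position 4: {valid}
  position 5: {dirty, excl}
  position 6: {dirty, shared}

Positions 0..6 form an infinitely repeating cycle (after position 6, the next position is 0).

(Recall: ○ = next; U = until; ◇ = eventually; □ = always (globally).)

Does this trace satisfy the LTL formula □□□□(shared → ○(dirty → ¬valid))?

Holds

□□□(shared → ○(dirty → ¬valid)) holds at every position 0..6, and those are all positions ever visited, so □□□□(shared → ○(dirty → ¬valid)) holds.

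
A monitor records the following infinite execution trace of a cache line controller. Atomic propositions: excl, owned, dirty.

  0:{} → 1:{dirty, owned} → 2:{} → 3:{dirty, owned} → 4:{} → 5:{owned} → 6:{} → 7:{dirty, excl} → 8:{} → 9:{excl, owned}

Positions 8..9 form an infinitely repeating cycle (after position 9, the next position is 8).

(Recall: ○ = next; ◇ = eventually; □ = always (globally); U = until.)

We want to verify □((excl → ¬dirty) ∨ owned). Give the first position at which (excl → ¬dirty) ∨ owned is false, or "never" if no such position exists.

Check (excl → ¬dirty) ∨ owned at each position in order: 0 ✓, 1 ✓, 2 ✓, 3 ✓, 4 ✓, 5 ✓, 6 ✓.
At position 7 the labels are {dirty, excl}, so (excl → ¬dirty) ∨ owned is false there. This is the first violation.

7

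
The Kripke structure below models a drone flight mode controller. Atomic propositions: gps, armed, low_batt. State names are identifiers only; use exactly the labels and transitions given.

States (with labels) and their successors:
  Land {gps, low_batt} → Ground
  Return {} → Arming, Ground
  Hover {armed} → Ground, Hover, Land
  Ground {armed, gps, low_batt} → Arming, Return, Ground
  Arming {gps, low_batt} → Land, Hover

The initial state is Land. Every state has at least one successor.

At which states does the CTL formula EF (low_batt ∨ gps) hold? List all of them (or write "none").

States satisfying low_batt ∨ gps: {Land, Ground, Arming}.
States satisfying EF (low_batt ∨ gps): {Land, Return, Hover, Ground, Arming}.

{Land, Return, Hover, Ground, Arming}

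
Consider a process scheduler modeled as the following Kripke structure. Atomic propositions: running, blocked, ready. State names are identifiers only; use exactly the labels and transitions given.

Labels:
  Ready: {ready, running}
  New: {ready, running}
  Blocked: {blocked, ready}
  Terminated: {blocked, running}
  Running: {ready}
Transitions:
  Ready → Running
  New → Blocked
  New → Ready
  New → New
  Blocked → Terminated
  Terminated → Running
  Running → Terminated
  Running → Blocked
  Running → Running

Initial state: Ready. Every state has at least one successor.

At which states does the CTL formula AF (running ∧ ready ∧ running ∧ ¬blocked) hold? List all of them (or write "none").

{Ready, New}

States satisfying running ∧ ready ∧ running ∧ ¬blocked: {Ready, New}.
States satisfying AF (running ∧ ready ∧ running ∧ ¬blocked): {Ready, New}.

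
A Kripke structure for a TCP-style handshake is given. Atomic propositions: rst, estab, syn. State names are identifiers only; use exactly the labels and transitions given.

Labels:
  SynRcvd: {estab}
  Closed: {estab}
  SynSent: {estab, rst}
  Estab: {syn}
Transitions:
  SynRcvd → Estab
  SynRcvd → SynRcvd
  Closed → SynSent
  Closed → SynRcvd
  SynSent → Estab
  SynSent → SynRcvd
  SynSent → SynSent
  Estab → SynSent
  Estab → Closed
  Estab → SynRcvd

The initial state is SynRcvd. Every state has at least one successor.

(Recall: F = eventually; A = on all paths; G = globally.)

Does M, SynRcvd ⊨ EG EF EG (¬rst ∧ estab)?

Yes

States satisfying EF EG (¬rst ∧ estab): {SynRcvd, Closed, SynSent, Estab}.
States satisfying EG EF EG (¬rst ∧ estab): {SynRcvd, Closed, SynSent, Estab}.
SynRcvd ∈ Sat(EG EF EG (¬rst ∧ estab)).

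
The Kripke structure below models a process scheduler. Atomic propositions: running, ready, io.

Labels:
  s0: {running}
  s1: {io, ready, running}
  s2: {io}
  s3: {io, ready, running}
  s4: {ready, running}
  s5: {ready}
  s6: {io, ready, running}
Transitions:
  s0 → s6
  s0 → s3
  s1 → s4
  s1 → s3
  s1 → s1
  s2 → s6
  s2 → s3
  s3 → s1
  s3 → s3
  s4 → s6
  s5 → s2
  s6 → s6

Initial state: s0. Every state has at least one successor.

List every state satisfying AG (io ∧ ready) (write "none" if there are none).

States satisfying io ∧ ready: {s1, s3, s6}.
States satisfying AG (io ∧ ready): {s6}.

{s6}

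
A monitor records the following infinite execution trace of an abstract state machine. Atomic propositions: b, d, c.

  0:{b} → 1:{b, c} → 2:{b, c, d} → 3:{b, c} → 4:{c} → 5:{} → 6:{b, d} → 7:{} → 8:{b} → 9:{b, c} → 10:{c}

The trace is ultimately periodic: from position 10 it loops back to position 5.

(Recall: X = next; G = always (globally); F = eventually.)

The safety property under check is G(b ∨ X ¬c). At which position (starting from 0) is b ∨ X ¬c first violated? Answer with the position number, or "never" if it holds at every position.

never

b ∨ X ¬c holds at every position 0..10, and those are all the positions the trace ever visits, so the invariant G(b ∨ X ¬c) is never violated.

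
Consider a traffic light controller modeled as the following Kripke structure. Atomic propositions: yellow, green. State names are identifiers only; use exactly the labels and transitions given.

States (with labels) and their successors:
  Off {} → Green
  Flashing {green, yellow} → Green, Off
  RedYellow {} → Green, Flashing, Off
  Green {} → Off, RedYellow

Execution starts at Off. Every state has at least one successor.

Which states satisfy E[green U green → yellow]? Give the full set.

States satisfying green: {Flashing}.
States satisfying green → yellow: {Off, Flashing, RedYellow, Green}.
States satisfying E[green U green → yellow]: {Off, Flashing, RedYellow, Green}.

{Off, Flashing, RedYellow, Green}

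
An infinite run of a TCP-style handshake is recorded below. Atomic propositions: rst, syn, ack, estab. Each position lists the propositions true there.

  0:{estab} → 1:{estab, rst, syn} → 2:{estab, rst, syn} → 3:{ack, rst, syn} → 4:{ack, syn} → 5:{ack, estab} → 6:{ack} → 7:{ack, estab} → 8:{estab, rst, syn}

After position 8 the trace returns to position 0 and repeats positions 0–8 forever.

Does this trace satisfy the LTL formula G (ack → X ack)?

ack → X ack must hold at every position from 0 onward. It fails at position 7, so G (ack → X ack) is false.
Positions where ack holds: 3, 4, 5, 6, 7.
Check X ack at each: 3→ok, 4→ok, 5→ok, 6→ok, 7→fails.

Does not hold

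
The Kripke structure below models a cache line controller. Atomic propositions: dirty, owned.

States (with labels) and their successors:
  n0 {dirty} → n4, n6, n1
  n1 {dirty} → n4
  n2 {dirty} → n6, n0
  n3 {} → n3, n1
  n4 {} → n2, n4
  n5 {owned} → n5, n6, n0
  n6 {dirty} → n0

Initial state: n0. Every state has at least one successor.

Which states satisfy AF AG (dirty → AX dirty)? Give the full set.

States satisfying AG (dirty → AX dirty): ∅.
States satisfying AF AG (dirty → AX dirty): ∅.

none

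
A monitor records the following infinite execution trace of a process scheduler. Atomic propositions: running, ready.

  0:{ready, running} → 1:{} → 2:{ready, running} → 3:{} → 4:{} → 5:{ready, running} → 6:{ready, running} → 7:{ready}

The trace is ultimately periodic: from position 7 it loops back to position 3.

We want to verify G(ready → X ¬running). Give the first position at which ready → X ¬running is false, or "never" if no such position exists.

5

Check ready → X ¬running at each position in order: 0 ✓, 1 ✓, 2 ✓, 3 ✓, 4 ✓.
At position 5 the labels are {ready, running} and the next position 6 has {ready, running}, so ready → X ¬running is false there. This is the first violation.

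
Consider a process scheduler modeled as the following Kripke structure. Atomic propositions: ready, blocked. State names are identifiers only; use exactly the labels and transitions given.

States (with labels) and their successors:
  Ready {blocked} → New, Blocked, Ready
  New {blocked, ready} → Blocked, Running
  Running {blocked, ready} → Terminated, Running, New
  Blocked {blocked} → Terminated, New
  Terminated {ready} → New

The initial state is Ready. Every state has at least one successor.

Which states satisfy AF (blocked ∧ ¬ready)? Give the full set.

{Ready, Blocked}

States satisfying blocked ∧ ¬ready: {Ready, Blocked}.
States satisfying AF (blocked ∧ ¬ready): {Ready, Blocked}.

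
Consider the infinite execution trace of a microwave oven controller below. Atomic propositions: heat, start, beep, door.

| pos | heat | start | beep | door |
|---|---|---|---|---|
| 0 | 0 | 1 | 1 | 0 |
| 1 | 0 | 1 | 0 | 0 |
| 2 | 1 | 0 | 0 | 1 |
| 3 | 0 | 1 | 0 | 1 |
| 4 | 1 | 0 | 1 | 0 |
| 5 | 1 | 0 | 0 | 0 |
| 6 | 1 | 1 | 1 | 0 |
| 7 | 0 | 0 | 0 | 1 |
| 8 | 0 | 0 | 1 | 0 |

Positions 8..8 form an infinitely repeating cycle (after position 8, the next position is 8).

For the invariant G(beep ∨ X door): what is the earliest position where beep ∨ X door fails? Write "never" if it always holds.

3

Check beep ∨ X door at each position in order: 0 ✓, 1 ✓, 2 ✓.
At position 3 the labels are {door, start} and the next position 4 has {beep, heat}, so beep ∨ X door is false there. This is the first violation.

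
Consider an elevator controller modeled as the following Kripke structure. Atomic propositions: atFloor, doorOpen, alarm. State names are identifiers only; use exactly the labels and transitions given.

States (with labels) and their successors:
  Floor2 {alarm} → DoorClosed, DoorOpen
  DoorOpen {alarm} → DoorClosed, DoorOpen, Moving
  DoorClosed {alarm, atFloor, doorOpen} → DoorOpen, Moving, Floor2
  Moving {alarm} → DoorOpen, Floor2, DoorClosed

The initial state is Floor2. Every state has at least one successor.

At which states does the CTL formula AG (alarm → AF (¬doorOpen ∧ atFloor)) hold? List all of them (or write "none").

States satisfying alarm → AF (¬doorOpen ∧ atFloor): ∅.
States satisfying AG (alarm → AF (¬doorOpen ∧ atFloor)): ∅.

none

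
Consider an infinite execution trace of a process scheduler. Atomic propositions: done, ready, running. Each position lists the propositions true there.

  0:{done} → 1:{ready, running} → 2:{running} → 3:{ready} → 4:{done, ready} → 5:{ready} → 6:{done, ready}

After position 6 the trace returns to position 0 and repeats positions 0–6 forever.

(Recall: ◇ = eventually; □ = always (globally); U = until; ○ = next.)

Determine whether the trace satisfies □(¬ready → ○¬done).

¬ready → ○¬done holds at every position 0..6, and those are all positions ever visited, so □(¬ready → ○¬done) holds.
Positions where ¬ready holds: 0, 2.
Check ○¬done at each: 0→ok, 2→ok.

Holds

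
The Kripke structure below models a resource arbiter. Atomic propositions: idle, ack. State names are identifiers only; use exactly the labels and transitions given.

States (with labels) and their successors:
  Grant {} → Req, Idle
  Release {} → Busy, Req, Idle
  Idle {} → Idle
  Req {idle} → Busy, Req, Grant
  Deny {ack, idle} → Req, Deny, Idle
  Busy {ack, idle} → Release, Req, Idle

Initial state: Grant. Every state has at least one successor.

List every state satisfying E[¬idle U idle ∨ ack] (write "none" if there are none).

States satisfying ¬idle: {Grant, Release, Idle}.
States satisfying idle ∨ ack: {Req, Deny, Busy}.
States satisfying E[¬idle U idle ∨ ack]: {Grant, Release, Req, Deny, Busy}.

{Grant, Release, Req, Deny, Busy}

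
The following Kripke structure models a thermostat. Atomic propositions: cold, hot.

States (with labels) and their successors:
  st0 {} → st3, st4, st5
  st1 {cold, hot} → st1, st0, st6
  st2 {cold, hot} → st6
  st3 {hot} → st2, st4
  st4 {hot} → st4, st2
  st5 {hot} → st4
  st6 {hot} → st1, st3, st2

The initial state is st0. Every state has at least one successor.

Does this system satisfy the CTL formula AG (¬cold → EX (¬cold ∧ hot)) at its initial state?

Yes

States satisfying ¬cold → EX (¬cold ∧ hot): {st0, st1, st2, st3, st4, st5, st6}.
States satisfying AG (¬cold → EX (¬cold ∧ hot)): {st0, st1, st2, st3, st4, st5, st6}.
Every state reachable from st0 satisfies ¬cold → EX (¬cold ∧ hot).
st0 ∈ Sat(AG (¬cold → EX (¬cold ∧ hot))).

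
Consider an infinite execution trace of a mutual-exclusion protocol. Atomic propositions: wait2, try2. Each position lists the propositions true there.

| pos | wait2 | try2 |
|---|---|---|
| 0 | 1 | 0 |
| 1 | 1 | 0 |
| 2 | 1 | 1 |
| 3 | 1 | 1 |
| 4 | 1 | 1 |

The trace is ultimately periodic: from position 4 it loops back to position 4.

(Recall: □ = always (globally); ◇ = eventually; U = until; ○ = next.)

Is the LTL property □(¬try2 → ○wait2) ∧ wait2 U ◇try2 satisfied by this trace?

¬try2 → ○wait2 holds at every position 0..4, and those are all positions ever visited, so □(¬try2 → ○wait2) holds.
Positions where ¬try2 holds: 0, 1.
Check ○wait2 at each: 0→ok, 1→ok.
Walking from position 0: ◇try2 first holds at position 0, and wait2 holds at every earlier position along the way, so wait2 U ◇try2 holds.
At position 0: □(¬try2 → ○wait2) is true; wait2 U ◇try2 is true; so □(¬try2 → ○wait2) ∧ wait2 U ◇try2 is true.

Yes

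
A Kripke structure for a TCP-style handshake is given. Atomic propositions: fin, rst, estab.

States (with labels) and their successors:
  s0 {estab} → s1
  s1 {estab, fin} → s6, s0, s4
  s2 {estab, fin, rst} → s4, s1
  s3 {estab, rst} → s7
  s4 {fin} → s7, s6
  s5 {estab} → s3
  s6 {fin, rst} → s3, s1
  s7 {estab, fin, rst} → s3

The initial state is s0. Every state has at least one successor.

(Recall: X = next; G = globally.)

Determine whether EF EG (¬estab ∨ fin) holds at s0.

States satisfying EG (¬estab ∨ fin): {s1, s2, s4, s6}.
States satisfying EF EG (¬estab ∨ fin): {s0, s1, s2, s4, s6}.
Some path from s0 reaches a state where EG (¬estab ∨ fin) holds.
s0 ∈ Sat(EF EG (¬estab ∨ fin)).

Yes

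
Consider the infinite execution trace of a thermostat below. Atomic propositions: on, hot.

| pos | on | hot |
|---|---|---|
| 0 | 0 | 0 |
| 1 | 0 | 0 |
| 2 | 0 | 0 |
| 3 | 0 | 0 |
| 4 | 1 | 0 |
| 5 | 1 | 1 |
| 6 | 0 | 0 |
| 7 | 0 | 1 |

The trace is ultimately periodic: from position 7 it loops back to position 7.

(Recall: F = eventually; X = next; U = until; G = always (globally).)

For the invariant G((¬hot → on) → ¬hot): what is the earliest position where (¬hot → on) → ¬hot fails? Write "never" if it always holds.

Check (¬hot → on) → ¬hot at each position in order: 0 ✓, 1 ✓, 2 ✓, 3 ✓, 4 ✓.
At position 5 the labels are {hot, on}, so (¬hot → on) → ¬hot is false there. This is the first violation.

5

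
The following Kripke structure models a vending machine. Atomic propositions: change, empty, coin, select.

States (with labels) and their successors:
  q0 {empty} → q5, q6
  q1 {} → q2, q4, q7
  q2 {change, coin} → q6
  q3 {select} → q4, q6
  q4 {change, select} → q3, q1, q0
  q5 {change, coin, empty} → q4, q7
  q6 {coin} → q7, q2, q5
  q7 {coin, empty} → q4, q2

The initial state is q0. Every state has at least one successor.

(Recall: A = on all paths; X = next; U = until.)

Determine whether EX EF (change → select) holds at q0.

Holds

States satisfying EF (change → select): {q0, q1, q2, q3, q4, q5, q6, q7}.
States satisfying EX EF (change → select): {q0, q1, q2, q3, q4, q5, q6, q7}.
q0 ∈ Sat(EX EF (change → select)).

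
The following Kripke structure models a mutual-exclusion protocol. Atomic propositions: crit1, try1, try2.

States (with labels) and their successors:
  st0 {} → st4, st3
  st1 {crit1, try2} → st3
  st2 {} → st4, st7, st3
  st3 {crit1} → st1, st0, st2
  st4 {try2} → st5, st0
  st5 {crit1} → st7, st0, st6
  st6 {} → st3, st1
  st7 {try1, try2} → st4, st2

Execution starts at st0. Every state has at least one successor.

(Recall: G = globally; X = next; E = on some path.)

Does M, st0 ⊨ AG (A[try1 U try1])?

States satisfying A[try1 U try1]: {st7}.
States satisfying AG (A[try1 U try1]): ∅.
st0 is reachable from st0 and violates A[try1 U try1], so AG fails at st0.
st0 ∉ Sat(AG (A[try1 U try1])).

Does not hold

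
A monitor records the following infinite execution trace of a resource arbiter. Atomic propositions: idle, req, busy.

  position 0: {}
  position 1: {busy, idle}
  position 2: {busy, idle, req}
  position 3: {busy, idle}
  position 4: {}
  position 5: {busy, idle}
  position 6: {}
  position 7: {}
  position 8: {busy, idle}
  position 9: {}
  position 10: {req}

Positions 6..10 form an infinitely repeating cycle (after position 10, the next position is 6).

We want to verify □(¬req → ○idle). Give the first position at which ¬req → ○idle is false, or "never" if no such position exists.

Check ¬req → ○idle at each position in order: 0 ✓, 1 ✓, 2 ✓.
At position 3 the labels are {busy, idle} and the next position 4 has {}, so ¬req → ○idle is false there. This is the first violation.

3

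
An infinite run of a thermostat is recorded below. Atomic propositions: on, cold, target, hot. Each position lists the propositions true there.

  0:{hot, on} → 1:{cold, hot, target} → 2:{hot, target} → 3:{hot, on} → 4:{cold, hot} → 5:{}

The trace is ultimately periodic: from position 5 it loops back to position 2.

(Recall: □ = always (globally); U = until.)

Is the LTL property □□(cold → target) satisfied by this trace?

□(cold → target) must hold at every position from 0 onward. It fails at position 0, so □□(cold → target) is false.

Does not hold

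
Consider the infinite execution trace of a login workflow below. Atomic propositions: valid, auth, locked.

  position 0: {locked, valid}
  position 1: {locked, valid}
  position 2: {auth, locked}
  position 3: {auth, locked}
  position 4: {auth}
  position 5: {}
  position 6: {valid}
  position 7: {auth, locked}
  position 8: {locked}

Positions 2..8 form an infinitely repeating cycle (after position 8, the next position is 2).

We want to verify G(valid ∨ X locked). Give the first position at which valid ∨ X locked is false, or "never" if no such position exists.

3

Check valid ∨ X locked at each position in order: 0 ✓, 1 ✓, 2 ✓.
At position 3 the labels are {auth, locked} and the next position 4 has {auth}, so valid ∨ X locked is false there. This is the first violation.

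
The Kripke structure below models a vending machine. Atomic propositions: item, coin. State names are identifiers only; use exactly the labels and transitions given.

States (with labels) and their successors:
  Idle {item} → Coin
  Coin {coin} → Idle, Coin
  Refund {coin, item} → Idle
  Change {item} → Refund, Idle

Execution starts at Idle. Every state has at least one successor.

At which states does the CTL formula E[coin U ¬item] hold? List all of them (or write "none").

States satisfying coin: {Coin, Refund}.
States satisfying ¬item: {Coin}.
States satisfying E[coin U ¬item]: {Coin}.

{Coin}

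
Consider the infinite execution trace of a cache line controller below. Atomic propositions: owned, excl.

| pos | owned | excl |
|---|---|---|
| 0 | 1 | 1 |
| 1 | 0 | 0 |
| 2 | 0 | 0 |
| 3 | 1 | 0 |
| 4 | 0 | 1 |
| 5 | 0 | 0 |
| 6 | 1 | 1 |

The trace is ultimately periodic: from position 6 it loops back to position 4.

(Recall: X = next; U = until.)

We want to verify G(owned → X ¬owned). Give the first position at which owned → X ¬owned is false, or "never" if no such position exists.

owned → X ¬owned holds at every position 0..6, and those are all the positions the trace ever visits, so the invariant G(owned → X ¬owned) is never violated.

never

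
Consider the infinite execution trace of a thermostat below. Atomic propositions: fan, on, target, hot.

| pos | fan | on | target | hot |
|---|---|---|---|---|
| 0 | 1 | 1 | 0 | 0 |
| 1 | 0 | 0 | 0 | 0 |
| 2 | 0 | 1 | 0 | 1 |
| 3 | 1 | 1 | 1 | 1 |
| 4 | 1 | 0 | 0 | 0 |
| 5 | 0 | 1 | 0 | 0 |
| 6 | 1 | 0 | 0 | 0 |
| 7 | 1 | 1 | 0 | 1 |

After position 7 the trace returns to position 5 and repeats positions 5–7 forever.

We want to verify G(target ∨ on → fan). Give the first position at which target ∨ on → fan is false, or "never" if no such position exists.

2

Check target ∨ on → fan at each position in order: 0 ✓, 1 ✓.
At position 2 the labels are {hot, on}, so target ∨ on → fan is false there. This is the first violation.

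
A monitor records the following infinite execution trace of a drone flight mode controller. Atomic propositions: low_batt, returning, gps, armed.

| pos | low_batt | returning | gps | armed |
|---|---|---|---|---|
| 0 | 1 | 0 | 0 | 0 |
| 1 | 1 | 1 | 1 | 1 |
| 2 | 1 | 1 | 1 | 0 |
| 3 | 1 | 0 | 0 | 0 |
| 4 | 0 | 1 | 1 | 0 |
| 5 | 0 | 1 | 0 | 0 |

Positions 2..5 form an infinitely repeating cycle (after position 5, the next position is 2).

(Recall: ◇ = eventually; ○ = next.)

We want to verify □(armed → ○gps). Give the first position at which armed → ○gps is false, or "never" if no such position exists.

armed → ○gps holds at every position 0..5, and those are all the positions the trace ever visits, so the invariant □(armed → ○gps) is never violated.

never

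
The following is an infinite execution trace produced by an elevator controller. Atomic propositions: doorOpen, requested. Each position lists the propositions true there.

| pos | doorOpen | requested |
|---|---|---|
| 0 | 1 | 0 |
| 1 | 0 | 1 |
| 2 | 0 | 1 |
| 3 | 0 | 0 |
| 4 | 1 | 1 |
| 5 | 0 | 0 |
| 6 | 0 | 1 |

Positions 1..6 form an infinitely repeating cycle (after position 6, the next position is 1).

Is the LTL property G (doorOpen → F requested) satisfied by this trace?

Yes

doorOpen → F requested holds at every position 0..6, and those are all positions ever visited, so G (doorOpen → F requested) holds.
Positions where doorOpen holds: 0, 4.
Check F requested at each: 0→ok, 4→ok.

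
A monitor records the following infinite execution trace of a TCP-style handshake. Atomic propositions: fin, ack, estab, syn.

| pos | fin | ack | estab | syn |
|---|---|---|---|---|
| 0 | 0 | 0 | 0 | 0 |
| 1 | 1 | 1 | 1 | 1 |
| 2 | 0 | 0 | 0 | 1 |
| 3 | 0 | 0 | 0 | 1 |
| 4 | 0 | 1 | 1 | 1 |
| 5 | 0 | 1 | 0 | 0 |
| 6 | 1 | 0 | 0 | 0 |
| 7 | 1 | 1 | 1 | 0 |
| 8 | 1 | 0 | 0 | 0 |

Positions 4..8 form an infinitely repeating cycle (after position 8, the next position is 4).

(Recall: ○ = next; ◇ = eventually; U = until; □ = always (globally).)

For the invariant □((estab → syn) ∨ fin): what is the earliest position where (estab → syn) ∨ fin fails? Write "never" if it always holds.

(estab → syn) ∨ fin holds at every position 0..8, and those are all the positions the trace ever visits, so the invariant □((estab → syn) ∨ fin) is never violated.

never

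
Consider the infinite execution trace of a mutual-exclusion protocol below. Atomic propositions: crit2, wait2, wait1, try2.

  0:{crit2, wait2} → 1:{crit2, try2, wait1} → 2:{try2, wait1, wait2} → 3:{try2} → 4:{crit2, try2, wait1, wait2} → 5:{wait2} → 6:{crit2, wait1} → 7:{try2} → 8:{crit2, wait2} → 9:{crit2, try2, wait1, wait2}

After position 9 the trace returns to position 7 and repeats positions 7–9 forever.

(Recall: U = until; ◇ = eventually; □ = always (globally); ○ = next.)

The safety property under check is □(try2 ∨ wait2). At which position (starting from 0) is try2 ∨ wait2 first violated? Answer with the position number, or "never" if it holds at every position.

6

Check try2 ∨ wait2 at each position in order: 0 ✓, 1 ✓, 2 ✓, 3 ✓, 4 ✓, 5 ✓.
At position 6 the labels are {crit2, wait1}, so try2 ∨ wait2 is false there. This is the first violation.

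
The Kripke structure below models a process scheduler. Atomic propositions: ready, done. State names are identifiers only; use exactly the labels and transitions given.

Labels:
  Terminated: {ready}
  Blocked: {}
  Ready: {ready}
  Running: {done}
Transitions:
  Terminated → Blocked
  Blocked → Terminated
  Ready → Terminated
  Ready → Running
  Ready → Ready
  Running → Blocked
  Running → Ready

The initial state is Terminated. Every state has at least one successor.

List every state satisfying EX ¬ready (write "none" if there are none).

States satisfying ¬ready: {Blocked, Running}.
States satisfying EX ¬ready: {Terminated, Ready, Running}.

{Terminated, Ready, Running}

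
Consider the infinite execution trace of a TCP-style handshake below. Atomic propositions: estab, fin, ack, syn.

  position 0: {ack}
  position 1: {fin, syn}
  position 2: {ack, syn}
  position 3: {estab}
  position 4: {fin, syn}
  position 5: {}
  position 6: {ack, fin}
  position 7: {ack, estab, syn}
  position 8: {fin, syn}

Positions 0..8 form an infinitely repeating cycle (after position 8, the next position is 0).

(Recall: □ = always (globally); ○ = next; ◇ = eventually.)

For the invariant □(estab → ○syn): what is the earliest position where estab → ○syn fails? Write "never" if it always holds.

never

estab → ○syn holds at every position 0..8, and those are all the positions the trace ever visits, so the invariant □(estab → ○syn) is never violated.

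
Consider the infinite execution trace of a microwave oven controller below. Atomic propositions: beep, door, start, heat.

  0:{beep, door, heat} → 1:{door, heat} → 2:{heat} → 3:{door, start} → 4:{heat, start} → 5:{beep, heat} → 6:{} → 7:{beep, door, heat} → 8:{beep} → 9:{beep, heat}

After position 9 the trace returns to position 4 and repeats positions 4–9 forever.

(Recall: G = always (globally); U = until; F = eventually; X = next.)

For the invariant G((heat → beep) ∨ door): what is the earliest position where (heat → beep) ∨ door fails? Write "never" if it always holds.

Check (heat → beep) ∨ door at each position in order: 0 ✓, 1 ✓.
At position 2 the labels are {heat}, so (heat → beep) ∨ door is false there. This is the first violation.

2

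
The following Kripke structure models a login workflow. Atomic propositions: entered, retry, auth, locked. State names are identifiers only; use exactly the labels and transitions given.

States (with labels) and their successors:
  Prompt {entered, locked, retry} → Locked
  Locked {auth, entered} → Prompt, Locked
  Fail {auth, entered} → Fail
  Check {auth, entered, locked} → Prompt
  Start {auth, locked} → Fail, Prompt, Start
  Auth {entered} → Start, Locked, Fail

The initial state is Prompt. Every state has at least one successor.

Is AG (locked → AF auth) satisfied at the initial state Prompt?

States satisfying locked → AF auth: {Prompt, Locked, Fail, Check, Start, Auth}.
States satisfying AG (locked → AF auth): {Prompt, Locked, Fail, Check, Start, Auth}.
Every state reachable from Prompt satisfies locked → AF auth.
Prompt ∈ Sat(AG (locked → AF auth)).

Holds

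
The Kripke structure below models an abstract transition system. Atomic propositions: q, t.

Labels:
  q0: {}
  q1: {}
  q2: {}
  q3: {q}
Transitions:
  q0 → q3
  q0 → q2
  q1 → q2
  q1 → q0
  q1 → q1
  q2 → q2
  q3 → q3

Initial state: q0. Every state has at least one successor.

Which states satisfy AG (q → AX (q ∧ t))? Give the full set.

{q2}

States satisfying q → AX (q ∧ t): {q0, q1, q2}.
States satisfying AG (q → AX (q ∧ t)): {q2}.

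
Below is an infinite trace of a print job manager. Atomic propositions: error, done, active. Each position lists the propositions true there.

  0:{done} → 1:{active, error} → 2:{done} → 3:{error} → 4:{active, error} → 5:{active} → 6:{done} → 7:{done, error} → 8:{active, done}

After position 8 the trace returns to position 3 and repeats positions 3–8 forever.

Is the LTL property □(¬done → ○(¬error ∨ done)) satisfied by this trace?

¬done → ○(¬error ∨ done) must hold at every position from 0 onward. It fails at position 3, so □(¬done → ○(¬error ∨ done)) is false.
Positions where ¬done holds: 1, 3, 4, 5.
Check ○(¬error ∨ done) at each: 1→ok, 3→fails, 4→ok, 5→ok.

Violated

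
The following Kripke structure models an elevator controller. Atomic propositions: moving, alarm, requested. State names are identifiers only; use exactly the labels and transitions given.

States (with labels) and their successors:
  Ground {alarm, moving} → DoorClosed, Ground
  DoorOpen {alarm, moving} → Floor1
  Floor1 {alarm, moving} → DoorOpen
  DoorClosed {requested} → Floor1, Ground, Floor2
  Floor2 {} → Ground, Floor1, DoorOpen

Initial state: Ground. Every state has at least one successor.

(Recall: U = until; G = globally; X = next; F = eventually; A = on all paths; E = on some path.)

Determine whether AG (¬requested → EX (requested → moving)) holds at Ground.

States satisfying ¬requested → EX (requested → moving): {Ground, DoorOpen, Floor1, DoorClosed, Floor2}.
States satisfying AG (¬requested → EX (requested → moving)): {Ground, DoorOpen, Floor1, DoorClosed, Floor2}.
Every state reachable from Ground satisfies ¬requested → EX (requested → moving).
Ground ∈ Sat(AG (¬requested → EX (requested → moving))).

Holds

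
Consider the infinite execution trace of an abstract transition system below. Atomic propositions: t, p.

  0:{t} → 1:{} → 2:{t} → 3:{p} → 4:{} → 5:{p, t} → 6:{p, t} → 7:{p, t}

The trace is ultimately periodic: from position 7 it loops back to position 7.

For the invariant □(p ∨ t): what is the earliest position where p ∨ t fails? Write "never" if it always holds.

1

Check p ∨ t at each position in order: 0 ✓.
At position 1 the labels are {}, so p ∨ t is false there. This is the first violation.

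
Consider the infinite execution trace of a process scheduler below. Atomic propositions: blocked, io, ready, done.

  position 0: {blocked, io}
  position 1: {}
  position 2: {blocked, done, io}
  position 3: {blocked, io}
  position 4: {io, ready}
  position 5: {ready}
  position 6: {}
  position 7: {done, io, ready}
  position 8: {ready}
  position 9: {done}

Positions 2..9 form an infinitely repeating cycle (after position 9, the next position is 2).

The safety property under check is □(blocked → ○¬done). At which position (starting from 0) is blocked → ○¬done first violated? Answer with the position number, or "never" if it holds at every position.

never

blocked → ○¬done holds at every position 0..9, and those are all the positions the trace ever visits, so the invariant □(blocked → ○¬done) is never violated.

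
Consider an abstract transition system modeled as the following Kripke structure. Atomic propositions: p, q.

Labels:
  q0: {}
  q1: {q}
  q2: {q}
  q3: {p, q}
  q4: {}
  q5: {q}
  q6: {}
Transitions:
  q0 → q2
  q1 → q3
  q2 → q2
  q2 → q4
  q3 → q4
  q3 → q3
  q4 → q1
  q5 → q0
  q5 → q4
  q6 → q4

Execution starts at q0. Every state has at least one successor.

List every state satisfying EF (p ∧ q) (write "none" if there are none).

States satisfying p ∧ q: {q3}.
States satisfying EF (p ∧ q): {q0, q1, q2, q3, q4, q5, q6}.

{q0, q1, q2, q3, q4, q5, q6}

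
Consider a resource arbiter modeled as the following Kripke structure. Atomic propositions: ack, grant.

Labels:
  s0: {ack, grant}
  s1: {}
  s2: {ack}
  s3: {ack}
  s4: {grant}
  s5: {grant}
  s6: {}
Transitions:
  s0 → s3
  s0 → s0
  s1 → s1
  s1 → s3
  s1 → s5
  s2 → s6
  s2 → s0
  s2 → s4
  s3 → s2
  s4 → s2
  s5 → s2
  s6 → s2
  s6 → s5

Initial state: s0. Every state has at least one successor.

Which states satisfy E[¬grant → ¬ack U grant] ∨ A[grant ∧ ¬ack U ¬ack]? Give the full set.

{s0, s1, s4, s5, s6}

States satisfying ¬grant → ¬ack: {s0, s1, s4, s5, s6}.
States satisfying grant: {s0, s4, s5}.
States satisfying E[¬grant → ¬ack U grant]: {s0, s1, s4, s5, s6}.
States satisfying grant ∧ ¬ack: {s4, s5}.
States satisfying ¬ack: {s1, s4, s5, s6}.
States satisfying A[grant ∧ ¬ack U ¬ack]: {s1, s4, s5, s6}.
States satisfying E[¬grant → ¬ack U grant] ∨ A[grant ∧ ¬ack U ¬ack]: {s0, s1, s4, s5, s6}.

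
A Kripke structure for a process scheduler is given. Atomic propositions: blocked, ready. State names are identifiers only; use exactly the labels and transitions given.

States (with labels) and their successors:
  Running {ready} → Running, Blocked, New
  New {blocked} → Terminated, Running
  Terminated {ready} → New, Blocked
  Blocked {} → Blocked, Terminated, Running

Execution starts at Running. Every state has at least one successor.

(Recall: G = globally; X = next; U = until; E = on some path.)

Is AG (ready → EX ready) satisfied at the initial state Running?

Does not hold

States satisfying ready → EX ready: {Running, New, Blocked}.
States satisfying AG (ready → EX ready): ∅.
Terminated is reachable from Running and violates ready → EX ready, so AG fails at Running.
Running ∉ Sat(AG (ready → EX ready)).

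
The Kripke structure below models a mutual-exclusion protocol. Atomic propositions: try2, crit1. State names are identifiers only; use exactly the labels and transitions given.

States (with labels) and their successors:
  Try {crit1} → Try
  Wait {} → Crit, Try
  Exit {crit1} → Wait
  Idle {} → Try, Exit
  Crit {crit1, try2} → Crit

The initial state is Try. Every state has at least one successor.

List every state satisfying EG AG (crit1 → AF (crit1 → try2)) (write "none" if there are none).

States satisfying AG (crit1 → AF (crit1 → try2)): {Crit}.
States satisfying EG AG (crit1 → AF (crit1 → try2)): {Crit}.

{Crit}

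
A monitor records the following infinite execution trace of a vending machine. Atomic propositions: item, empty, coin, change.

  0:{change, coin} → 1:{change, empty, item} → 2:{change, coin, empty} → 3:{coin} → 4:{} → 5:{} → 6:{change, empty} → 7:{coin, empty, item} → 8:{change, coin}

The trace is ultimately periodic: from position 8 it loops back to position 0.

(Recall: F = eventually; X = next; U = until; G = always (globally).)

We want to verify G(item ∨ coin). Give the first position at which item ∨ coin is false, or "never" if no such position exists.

4

Check item ∨ coin at each position in order: 0 ✓, 1 ✓, 2 ✓, 3 ✓.
At position 4 the labels are {}, so item ∨ coin is false there. This is the first violation.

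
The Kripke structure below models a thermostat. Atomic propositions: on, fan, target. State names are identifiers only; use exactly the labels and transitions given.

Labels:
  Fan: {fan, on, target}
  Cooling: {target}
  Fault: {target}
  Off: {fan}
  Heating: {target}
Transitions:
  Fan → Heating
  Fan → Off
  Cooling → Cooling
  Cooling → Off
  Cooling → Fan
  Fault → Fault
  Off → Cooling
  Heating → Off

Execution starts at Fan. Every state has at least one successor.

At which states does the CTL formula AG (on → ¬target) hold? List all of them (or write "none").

{Fault}

States satisfying on → ¬target: {Cooling, Fault, Off, Heating}.
States satisfying AG (on → ¬target): {Fault}.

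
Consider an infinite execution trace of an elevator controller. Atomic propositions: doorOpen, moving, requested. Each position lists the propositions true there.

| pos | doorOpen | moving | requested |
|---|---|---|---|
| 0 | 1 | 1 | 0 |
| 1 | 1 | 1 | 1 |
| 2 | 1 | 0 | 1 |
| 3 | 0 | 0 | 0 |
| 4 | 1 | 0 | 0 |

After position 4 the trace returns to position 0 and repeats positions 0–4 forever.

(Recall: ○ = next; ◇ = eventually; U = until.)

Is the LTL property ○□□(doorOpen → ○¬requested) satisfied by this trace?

The position after 0 is 1; □□(doorOpen → ○¬requested) is false there.

Does not hold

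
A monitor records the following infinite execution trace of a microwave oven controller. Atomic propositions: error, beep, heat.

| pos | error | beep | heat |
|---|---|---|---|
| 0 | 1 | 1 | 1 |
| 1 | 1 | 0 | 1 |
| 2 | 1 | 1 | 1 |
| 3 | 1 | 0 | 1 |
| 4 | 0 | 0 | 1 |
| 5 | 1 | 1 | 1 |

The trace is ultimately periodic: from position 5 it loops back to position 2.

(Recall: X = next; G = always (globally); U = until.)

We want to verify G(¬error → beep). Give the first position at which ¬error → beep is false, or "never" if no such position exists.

Check ¬error → beep at each position in order: 0 ✓, 1 ✓, 2 ✓, 3 ✓.
At position 4 the labels are {heat}, so ¬error → beep is false there. This is the first violation.

4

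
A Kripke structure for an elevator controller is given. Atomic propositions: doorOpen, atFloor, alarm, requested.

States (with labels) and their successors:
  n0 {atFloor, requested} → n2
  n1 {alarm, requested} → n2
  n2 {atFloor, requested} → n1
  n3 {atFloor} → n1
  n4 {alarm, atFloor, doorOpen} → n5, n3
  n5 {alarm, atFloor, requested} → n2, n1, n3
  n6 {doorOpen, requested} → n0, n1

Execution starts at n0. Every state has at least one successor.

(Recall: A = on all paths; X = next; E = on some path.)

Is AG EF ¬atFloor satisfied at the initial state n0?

Holds

States satisfying EF ¬atFloor: {n0, n1, n2, n3, n4, n5, n6}.
States satisfying AG EF ¬atFloor: {n0, n1, n2, n3, n4, n5, n6}.
Every state reachable from n0 satisfies EF ¬atFloor.
n0 ∈ Sat(AG EF ¬atFloor).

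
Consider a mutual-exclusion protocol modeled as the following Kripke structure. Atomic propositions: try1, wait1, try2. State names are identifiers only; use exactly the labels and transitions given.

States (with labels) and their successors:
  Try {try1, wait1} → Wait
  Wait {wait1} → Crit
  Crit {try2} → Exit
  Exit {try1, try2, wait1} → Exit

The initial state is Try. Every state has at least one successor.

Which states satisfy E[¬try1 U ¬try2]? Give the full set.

{Try, Wait}

States satisfying ¬try1: {Wait, Crit}.
States satisfying ¬try2: {Try, Wait}.
States satisfying E[¬try1 U ¬try2]: {Try, Wait}.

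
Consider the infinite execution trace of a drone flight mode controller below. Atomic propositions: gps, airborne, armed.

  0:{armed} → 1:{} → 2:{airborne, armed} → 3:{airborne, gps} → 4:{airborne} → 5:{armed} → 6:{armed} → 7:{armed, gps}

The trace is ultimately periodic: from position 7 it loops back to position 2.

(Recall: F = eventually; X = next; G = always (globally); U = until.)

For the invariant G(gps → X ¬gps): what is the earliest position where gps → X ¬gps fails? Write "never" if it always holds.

never

gps → X ¬gps holds at every position 0..7, and those are all the positions the trace ever visits, so the invariant G(gps → X ¬gps) is never violated.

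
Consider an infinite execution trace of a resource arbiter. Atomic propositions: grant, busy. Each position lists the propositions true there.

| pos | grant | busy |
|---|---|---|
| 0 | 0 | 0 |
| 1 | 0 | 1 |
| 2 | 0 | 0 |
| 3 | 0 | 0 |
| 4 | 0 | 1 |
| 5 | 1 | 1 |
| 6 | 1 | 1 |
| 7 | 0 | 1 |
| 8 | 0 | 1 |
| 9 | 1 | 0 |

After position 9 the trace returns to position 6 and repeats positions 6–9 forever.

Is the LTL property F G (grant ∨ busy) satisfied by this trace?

G (grant ∨ busy) holds at position 4, which is reachable from 0, so F G (grant ∨ busy) holds.

Yes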